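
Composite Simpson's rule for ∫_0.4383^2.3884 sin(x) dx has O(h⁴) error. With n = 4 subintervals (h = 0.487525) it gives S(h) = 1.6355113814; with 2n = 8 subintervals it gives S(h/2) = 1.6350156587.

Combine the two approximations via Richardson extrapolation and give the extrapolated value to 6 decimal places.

Method order is 4; weight 2^4 = 16.
16 × 1.6350156587 − 1.6355113814 = 24.5247391578
Denominator 16 − 1 = 15.
So the Richardson estimate is 1.6349826105.

1.634983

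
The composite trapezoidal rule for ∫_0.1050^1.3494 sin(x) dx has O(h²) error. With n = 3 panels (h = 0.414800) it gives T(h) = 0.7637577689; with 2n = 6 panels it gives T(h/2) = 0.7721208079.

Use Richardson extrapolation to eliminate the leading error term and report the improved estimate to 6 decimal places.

The method has order 2: 2^2 = 4.
4×0.7721208079 = 3.0884832316; 3.0884832316 − 0.7637577689 = 2.3247254627
(4×0.7721208079 − 0.7637577689)/(4 − 1) = 0.7749084876
Correction |R − A(h/2)| = 2.788e-03; gap |A(h/2) − A(h)| = 8.363e-03.

0.774908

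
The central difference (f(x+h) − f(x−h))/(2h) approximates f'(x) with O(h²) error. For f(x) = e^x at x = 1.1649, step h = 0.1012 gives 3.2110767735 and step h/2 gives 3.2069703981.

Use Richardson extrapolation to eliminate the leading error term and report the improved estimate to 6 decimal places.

3.205602

r = 2, so 2^r = 4.
Top: 4(3.2069703981) − (3.2110767735) = 9.6168048189
(4*3.2069703981 − 3.2110767735)/(4 − 1) = 3.2056016063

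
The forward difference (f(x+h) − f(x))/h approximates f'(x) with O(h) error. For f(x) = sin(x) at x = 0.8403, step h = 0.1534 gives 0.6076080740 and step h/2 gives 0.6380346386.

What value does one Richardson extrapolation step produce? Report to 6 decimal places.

0.668461

The method has order 1: 2^1 = 2.
2×0.6380346386 − 0.6076080740 = 0.6684612032
Extrapolated: 0.6684612032 / 1 = 0.6684612032
Correction |R − A(h/2)| = 3.043e-02; gap |A(h/2) − A(h)| = 3.043e-02.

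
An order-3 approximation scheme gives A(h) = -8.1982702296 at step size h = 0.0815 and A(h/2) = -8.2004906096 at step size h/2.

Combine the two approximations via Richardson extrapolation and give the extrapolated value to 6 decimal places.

Order 3 gives 2^r = 8 and 2^r − 1 = 7.
Numerator 8×A(h/2) − A(h) = 8×(-8.2004906096) − (-8.1982702296) = -57.4056546472
Divide by 2^3 − 1 = 7.
(-57.4056546472) ÷ 7 = -8.2008078067

-8.200808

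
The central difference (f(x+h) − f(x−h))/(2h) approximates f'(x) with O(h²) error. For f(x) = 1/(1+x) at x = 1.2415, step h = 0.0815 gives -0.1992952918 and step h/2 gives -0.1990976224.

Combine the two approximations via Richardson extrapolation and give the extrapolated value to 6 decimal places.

Method order is 2; weight 2^2 = 4.
2^2×A(h/2) = -0.7963904896; minus A(h) gives -0.5970951978.
Denominator 4 − 1 = 3.
Extrapolated: (-0.5970951978) / 3 = -0.1990317326
Correction |R − A(h/2)| = 6.589e-05; gap |A(h/2) − A(h)| = 1.977e-04.

-0.199032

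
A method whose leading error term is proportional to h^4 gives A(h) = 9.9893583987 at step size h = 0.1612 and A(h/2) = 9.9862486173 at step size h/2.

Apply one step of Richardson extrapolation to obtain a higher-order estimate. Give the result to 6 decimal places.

9.986041

r = 4: numerator weight 16, denominator 15.
16×9.9862486173 = 159.7799778768; subtract 9.9893583987 → 149.7906194781
R = 149.7906194781/15 = 9.9860412985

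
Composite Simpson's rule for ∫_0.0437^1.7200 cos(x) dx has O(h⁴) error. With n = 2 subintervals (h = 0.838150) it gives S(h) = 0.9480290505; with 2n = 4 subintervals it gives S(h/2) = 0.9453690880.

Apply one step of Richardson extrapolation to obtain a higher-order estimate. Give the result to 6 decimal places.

0.945192

r = 4, so 2^r = 16.
2^4 × A(h/2) = 15.1259054080; minus A(h) gives 14.1778763575.
Denominator 16 − 1 = 15.
Result: 0.9451917572
Correction |R − A(h/2)| = 1.773e-04; gap |A(h/2) − A(h)| = 2.660e-03.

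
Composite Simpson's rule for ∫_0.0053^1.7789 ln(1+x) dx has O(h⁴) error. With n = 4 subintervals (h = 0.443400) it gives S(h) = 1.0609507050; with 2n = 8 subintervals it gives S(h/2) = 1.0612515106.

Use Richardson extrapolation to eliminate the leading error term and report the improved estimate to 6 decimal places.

1.061272

Method order is 4; weight 2^4 = 16.
16 × 1.0612515106 − 1.0609507050 = 15.9190734646
Denominator 16 − 1 = 15.
R = 15.9190734646/15 = 1.0612715643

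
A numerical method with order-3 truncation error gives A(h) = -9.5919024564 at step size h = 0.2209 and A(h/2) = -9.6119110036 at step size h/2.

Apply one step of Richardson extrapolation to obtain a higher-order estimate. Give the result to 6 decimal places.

r = 3: numerator weight 8, denominator 7.
A(h/2) − A(h) = -9.6119110036 − (-9.5919024564) = -0.0200085472
Correction (A(h/2) − A(h))/(8 − 1) = (-0.0200085472)/7 = -0.0028583639
R = -9.6119110036 − 0.0028583639 = -9.6147693675

-9.614769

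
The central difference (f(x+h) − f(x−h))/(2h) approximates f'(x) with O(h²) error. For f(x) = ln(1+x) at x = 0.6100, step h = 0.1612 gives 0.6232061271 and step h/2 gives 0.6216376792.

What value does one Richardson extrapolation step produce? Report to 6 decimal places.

The method has order 2: 2^2 = 4.
4*0.6216376792 = 2.4865507168; subtract 0.6232061271 → 1.8633445897
R = 1.8633445897/3 = 0.6211148632
Shift from A(h/2): −0.0005228160.

0.621115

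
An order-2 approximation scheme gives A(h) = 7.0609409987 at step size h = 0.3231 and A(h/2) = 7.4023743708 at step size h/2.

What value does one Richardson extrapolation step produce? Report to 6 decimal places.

7.516185

r = 2, so 2^r = 4.
Top: 4(7.4023743708) − (7.0609409987) = 22.5485564845
Denominator 4 − 1 = 3.
So the Richardson estimate is 7.5161854948.
Shift from A(h/2): +0.1138111240.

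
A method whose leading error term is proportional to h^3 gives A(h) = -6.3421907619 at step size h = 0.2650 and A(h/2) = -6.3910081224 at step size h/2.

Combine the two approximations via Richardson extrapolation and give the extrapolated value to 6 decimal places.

-6.397982

r = 3: numerator weight 8, denominator 7.
Numerator 8·A(h/2) − A(h) = 8·(-6.3910081224) − (-6.3421907619) = -44.7858742173
Divide by 2^3 − 1 = 7.
So the Richardson estimate is -6.3979820310.
Correction |R − A(h/2)| = 6.974e-03; gap |A(h/2) − A(h)| = 4.882e-02.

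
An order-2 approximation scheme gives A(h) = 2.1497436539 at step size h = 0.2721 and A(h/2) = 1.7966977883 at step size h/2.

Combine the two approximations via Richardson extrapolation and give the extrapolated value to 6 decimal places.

With r = 2 the leading error scales as h^2, so the weight is 2^2 = 4.
2^2×A(h/2) = 7.1867911532; minus A(h) gives 5.0370474993.
5.0370474993 ÷ 3 = 1.6790158331
Shift from A(h/2): −0.1176819552.

1.679016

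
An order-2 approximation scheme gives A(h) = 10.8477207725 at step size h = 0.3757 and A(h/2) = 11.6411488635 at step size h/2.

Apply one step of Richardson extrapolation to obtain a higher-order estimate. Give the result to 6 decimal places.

Method order is 2; weight 2^2 = 4.
Numerator 4·A(h/2) − A(h) = 4·11.6411488635 − 10.8477207725 = 35.7168746815
Extrapolated: 35.7168746815 / 3 = 11.9056248938

11.905625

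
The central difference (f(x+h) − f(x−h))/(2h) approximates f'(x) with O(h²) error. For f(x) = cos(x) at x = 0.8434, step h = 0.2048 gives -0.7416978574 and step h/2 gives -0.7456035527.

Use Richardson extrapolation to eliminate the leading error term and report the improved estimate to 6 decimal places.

-0.746905

r = 2, so 2^r = 4.
Top: 4(-0.7456035527) − (-0.7416978574) = -2.2407163534
R = (-2.2407163534)/3 = -0.7469054511
Shift from A(h/2): −0.0013018984.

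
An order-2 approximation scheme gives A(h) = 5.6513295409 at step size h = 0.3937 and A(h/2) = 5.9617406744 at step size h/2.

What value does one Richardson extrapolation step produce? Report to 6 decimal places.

Method order is 2; weight 2^2 = 4.
Weighted: 23.8469626976 − 5.6513295409 = 18.1956331567
Divide by 2^2 − 1 = 3.
18.1956331567 ÷ 3 = 6.0652110522
Shift from A(h/2): +0.1034703778.

6.065211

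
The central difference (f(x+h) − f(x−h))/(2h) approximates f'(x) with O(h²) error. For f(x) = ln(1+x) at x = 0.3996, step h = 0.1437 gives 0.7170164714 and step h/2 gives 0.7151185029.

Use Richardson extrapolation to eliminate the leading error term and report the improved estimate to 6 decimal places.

0.714486

With r = 2 the leading error scales as h^2, so the weight is 2^2 = 4.
2^2 × A(h/2) = 2.8604740116; minus A(h) gives 2.1434575402.
(4 × 0.7151185029 − 0.7170164714)/(4 − 1) = 0.7144858467
Gap between inputs: 1.898e-03; correction applied: −0.0006326562.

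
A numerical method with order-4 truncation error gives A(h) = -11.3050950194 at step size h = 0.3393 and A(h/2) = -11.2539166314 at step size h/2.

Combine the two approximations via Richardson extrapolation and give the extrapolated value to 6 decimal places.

The method has order 4: 2^4 = 16.
A(h/2) − A(h) = -11.2539166314 − (-11.3050950194) = 0.0511783880
Correction (A(h/2) − A(h))/(16 − 1) = 0.0511783880/15 = 0.0034118925
R = A(h/2) + (A(h/2) − A(h))/15 = -11.2539166314 + 0.0034118925 = -11.2505047389
Gap between inputs: 5.118e-02; correction applied: +0.0034118925.

-11.250505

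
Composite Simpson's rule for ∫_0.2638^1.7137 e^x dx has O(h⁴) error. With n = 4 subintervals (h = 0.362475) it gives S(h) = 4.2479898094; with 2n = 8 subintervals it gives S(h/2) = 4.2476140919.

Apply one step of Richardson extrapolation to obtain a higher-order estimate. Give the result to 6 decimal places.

4.247589

Method order is 4; weight 2^4 = 16.
Numerator 16×A(h/2) − A(h) = 16×4.2476140919 − 4.2479898094 = 63.7138356610
Divide by 2^4 − 1 = 15.
(16×4.2476140919 − 4.2479898094)/(16 − 1) = 4.2475890441
Shift from A(h/2): −0.0000250478.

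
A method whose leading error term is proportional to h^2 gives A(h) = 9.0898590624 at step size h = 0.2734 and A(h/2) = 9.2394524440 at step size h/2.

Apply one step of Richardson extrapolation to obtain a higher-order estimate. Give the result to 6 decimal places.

With r = 2 the leading error scales as h^2, so the weight is 2^2 = 4.
4×9.2394524440 − 9.0898590624 = 27.8679507136
R = 27.8679507136/3 = 9.2893169045
Correction |R − A(h/2)| = 4.986e-02; gap |A(h/2) − A(h)| = 1.496e-01.

9.289317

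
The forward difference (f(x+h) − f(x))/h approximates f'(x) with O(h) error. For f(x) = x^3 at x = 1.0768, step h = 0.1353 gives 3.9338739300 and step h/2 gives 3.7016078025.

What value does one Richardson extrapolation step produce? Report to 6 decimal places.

3.469342

Error is O(h^1); halving h shrinks it by 2^1 = 2.
Weighted: 7.4032156050 − 3.9338739300 = 3.4693416750
R = 3.4693416750/1 = 3.4693416750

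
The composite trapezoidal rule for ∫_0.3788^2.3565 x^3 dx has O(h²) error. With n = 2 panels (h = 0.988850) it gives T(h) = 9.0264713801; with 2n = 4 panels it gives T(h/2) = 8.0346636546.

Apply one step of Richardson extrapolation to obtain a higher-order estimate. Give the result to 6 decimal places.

7.704061

Leading term ∝ h^2; use weight 4 = 2^2.
4*8.0346636546 − 9.0264713801 = 23.1121832383
Extrapolated: 23.1121832383 / 3 = 7.7040610794
Gap between inputs: 9.918e-01; correction applied: −0.3306025752.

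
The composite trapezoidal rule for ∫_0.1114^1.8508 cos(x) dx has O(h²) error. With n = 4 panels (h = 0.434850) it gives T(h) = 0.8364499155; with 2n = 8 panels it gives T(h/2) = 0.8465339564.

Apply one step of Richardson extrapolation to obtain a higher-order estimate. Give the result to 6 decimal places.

r = 2: numerator weight 4, denominator 3.
4 × 0.8465339564 − 0.8364499155 = 2.5496859101
(4 × 0.8465339564 − 0.8364499155)/(4 − 1) = 0.8498953034

0.849895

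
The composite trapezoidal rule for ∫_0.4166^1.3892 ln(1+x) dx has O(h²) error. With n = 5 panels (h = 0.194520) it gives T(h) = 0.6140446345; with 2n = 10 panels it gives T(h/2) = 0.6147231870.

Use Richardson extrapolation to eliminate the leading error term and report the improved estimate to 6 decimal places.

Error is O(h^2); halving h shrinks it by 2^2 = 4.
Difference of the inputs: 0.6147231870 − 0.6140446345 = 0.0006785525
Divide by 2^2 − 1 = 3: 0.0006785525/3 = 0.0002261842
R = 0.6147231870 + 0.0002261842 = 0.6149493712

0.614949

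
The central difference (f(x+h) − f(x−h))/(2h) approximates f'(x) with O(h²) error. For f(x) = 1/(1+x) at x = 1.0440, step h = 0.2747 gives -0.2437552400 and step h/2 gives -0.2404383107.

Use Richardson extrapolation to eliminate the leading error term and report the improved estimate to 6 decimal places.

Leading term ∝ h^2; use weight 4 = 2^2.
Difference of the inputs: -0.2404383107 − (-0.2437552400) = 0.0033169293
Divide by 2^2 − 1 = 3: 0.0033169293/3 = 0.0011056431
R = A(h/2) + (A(h/2) − A(h))/3 = -0.2404383107 + 0.0011056431 = -0.2393326676

-0.239333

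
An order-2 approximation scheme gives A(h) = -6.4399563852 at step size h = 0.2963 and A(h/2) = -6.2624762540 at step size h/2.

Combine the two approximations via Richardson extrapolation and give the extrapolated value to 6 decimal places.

-6.203316

Order 2 gives 2^r = 4 and 2^r − 1 = 3.
2^2·A(h/2) = -25.0499050160; minus A(h) gives -18.6099486308.
Divide by 2^2 − 1 = 3.
Result: -6.2033162103
Shift from A(h/2): +0.0591600437.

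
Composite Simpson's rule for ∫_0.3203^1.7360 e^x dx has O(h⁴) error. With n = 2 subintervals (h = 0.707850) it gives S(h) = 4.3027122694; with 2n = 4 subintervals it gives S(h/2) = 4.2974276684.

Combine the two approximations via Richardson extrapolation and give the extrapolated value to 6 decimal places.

r = 4: numerator weight 16, denominator 15.
A(h/2) − A(h) = 4.2974276684 − 4.3027122694 = -0.0052846010
Correction (A(h/2) − A(h))/(16 − 1) = (-0.0052846010)/15 = -0.0003523067
R = 4.2974276684 − 0.0003523067 = 4.2970753617
Shift from A(h/2): −0.0003523067.

4.297075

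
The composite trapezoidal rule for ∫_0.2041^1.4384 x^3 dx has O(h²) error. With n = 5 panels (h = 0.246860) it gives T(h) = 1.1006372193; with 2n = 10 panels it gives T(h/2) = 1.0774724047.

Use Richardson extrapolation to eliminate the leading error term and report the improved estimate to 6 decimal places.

Leading term ∝ h^2; use weight 4 = 2^2.
Top: 4(1.0774724047) − (1.1006372193) = 3.2092523995
Extrapolated: 3.2092523995 / 3 = 1.0697507998
Gap between inputs: 2.316e-02; correction applied: −0.0077216049.

1.069751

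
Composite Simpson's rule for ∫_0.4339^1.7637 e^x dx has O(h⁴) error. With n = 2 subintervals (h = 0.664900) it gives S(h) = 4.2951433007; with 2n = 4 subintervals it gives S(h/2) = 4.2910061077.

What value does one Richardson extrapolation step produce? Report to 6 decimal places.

4.290730

Order 4 gives 2^r = 16 and 2^r − 1 = 15.
16 × 4.2910061077 = 68.6560977232; subtract 4.2951433007 → 64.3609544225
(16 × 4.2910061077 − 4.2951433007)/(16 − 1) = 4.2907302948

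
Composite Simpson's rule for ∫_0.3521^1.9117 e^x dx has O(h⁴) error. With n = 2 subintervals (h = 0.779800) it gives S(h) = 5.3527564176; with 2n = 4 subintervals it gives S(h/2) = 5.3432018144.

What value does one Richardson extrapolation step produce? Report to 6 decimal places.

5.342565

With r = 4 the leading error scales as h^4, so the weight is 2^4 = 16.
Top: 16(5.3432018144) − (5.3527564176) = 80.1384726128
Denominator 16 − 1 = 15.
(16*5.3432018144 − 5.3527564176)/(16 − 1) = 5.3425648409
Correction |R − A(h/2)| = 6.370e-04; gap |A(h/2) − A(h)| = 9.555e-03.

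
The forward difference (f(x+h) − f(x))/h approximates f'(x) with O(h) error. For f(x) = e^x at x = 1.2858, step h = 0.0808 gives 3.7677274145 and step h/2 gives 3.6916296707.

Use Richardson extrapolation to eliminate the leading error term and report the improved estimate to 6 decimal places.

Method order is 1; weight 2^1 = 2.
2·3.6916296707 = 7.3832593414; subtract 3.7677274145 → 3.6155319269
Divide by 2^1 − 1 = 1.
R = 3.6155319269/1 = 3.6155319269

3.615532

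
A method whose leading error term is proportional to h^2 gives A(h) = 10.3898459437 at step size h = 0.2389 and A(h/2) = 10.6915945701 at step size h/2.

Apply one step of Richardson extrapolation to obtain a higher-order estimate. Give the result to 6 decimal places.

10.792177

r = 2, so 2^r = 4.
2^2 × A(h/2) = 42.7663782804; minus A(h) gives 32.3765323367.
Divide by 2^2 − 1 = 3.
Extrapolated: 32.3765323367 / 3 = 10.7921774456
Correction |R − A(h/2)| = 1.006e-01; gap |A(h/2) − A(h)| = 3.017e-01.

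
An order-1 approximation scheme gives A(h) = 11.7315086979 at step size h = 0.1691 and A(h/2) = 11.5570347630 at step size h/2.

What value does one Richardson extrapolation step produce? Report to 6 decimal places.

11.382561

The method has order 1: 2^1 = 2.
2·11.5570347630 = 23.1140695260; 23.1140695260 − 11.7315086979 = 11.3825608281
11.3825608281 ÷ 1 = 11.3825608281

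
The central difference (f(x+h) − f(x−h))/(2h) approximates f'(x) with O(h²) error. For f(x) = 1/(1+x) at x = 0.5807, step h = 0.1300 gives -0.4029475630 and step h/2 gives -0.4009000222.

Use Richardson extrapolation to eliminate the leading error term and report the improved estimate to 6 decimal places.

-0.400218

Method order is 2; weight 2^2 = 4.
Difference of the inputs: -0.4009000222 − (-0.4029475630) = 0.0020475408
Correction (A(h/2) − A(h))/(4 − 1) = 0.0020475408/3 = 0.0006825136
R = -0.4009000222 + 0.0006825136 = -0.4002175086
Gap between inputs: 2.048e-03; correction applied: +0.0006825136.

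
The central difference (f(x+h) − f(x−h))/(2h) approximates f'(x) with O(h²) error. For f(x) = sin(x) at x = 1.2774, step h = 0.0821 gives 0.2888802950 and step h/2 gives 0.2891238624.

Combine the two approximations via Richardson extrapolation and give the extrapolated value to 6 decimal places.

0.289205

r = 2, so 2^r = 4.
Top: 4(0.2891238624) − (0.2888802950) = 0.8676151546
Divide by 2^2 − 1 = 3.
(4 × 0.2891238624 − 0.2888802950)/(4 − 1) = 0.2892050515
Correction |R − A(h/2)| = 8.119e-05; gap |A(h/2) − A(h)| = 2.436e-04.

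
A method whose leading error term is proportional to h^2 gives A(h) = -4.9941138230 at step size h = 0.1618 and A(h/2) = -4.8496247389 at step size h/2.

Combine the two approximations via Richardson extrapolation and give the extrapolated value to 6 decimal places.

Order 2 gives 2^r = 4 and 2^r − 1 = 3.
4 × (-4.8496247389) = -19.3984989556; (-19.3984989556) − (-4.9941138230) = -14.4043851326
(-14.4043851326) ÷ 3 = -4.8014617109

-4.801462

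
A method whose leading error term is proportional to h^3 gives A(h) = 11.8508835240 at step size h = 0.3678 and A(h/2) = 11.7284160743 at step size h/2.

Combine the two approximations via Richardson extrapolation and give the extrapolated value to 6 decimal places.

Method order is 3; weight 2^3 = 8.
Weighted: 93.8273285944 − 11.8508835240 = 81.9764450704
81.9764450704 ÷ 7 = 11.7109207243

11.710921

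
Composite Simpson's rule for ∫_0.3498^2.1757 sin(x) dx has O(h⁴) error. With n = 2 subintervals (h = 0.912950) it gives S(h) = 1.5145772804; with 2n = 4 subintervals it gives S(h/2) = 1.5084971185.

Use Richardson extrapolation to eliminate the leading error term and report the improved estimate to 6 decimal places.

Leading term ∝ h^4; use weight 16 = 2^4.
A(h/2) − A(h) = 1.5084971185 − 1.5145772804 = -0.0060801619
Divide by 2^4 − 1 = 15: (-0.0060801619)/15 = -0.0004053441
R = 1.5084971185 − 0.0004053441 = 1.5080917744

1.508092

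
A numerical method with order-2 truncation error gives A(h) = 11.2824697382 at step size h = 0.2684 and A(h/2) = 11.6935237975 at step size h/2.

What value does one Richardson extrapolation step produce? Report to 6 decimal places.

Method order is 2; weight 2^2 = 4.
Numerator 4·A(h/2) − A(h) = 4·11.6935237975 − 11.2824697382 = 35.4916254518
Extrapolated: 35.4916254518 / 3 = 11.8305418173

11.830542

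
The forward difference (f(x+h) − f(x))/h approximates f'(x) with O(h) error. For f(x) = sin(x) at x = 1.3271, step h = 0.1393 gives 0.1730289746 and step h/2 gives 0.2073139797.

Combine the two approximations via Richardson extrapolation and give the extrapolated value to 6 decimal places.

Error is O(h^1); halving h shrinks it by 2^1 = 2.
Difference of the inputs: 0.2073139797 − 0.1730289746 = 0.0342850051
Divide by 2^1 − 1 = 1: 0.0342850051/1 = 0.0342850051
R = 0.2073139797 + 0.0342850051 = 0.2415989848
Gap between inputs: 3.429e-02; correction applied: +0.0342850051.

0.241599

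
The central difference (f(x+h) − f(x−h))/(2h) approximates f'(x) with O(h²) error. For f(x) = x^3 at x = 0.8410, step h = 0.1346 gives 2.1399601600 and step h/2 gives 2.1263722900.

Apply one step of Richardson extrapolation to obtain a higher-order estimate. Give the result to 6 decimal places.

Error is O(h^2); halving h shrinks it by 2^2 = 4.
Difference of the inputs: 2.1263722900 − 2.1399601600 = -0.0135878700
Divide by 2^2 − 1 = 3: (-0.0135878700)/3 = -0.0045292900
R = A(h/2) + (A(h/2) − A(h))/3 = 2.1263722900 − 0.0045292900 = 2.1218430000

2.121843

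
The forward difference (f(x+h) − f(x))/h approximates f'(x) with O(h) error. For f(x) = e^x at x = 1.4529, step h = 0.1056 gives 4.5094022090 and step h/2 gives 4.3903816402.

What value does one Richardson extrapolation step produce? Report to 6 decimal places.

4.271361

r = 1, so 2^r = 2.
2^1*A(h/2) = 8.7807632804; minus A(h) gives 4.2713610714.
Denominator 2 − 1 = 1.
Extrapolated: 4.2713610714 / 1 = 4.2713610714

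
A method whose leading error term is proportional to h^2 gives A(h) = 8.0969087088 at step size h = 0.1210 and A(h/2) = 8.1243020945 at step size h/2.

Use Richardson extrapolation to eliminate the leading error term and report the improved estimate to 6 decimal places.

Error is O(h^2); halving h shrinks it by 2^2 = 4.
4*8.1243020945 = 32.4972083780; 32.4972083780 − 8.0969087088 = 24.4002996692
R = 24.4002996692/3 = 8.1334332231

8.133433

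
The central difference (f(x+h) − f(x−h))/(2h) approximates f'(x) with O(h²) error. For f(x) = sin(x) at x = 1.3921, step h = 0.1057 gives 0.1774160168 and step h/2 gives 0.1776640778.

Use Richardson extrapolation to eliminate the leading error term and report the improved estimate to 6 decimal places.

0.177747

Order 2 gives 2^r = 4 and 2^r − 1 = 3.
2^2×A(h/2) = 0.7106563112; minus A(h) gives 0.5332402944.
Divide by 2^2 − 1 = 3.
Extrapolated: 0.5332402944 / 3 = 0.1777467648
Correction |R − A(h/2)| = 8.269e-05; gap |A(h/2) − A(h)| = 2.481e-04.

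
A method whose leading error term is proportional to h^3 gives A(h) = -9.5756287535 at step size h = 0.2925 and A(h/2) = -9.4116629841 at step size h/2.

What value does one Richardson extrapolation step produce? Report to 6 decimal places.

The method has order 3: 2^3 = 8.
8·(-9.4116629841) = -75.2933038728; (-75.2933038728) − (-9.5756287535) = -65.7176751193
Extrapolated: (-65.7176751193) / 7 = -9.3882393028

-9.388239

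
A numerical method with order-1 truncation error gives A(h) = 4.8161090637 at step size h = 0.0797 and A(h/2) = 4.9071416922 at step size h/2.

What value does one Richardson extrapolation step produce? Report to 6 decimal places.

4.998174

With r = 1 the leading error scales as h^1, so the weight is 2^1 = 2.
2×4.9071416922 = 9.8142833844; subtract 4.8161090637 → 4.9981743207
(2×4.9071416922 − 4.8161090637)/(2 − 1) = 4.9981743207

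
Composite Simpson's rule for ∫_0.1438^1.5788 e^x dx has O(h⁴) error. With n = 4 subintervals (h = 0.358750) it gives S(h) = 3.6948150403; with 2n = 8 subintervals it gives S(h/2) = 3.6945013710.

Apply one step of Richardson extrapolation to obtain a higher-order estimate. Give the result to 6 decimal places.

r = 4: numerator weight 16, denominator 15.
16*3.6945013710 = 59.1120219360; subtract 3.6948150403 → 55.4172068957
Divide by 2^4 − 1 = 15.
Extrapolated: 55.4172068957 / 15 = 3.6944804597

3.694480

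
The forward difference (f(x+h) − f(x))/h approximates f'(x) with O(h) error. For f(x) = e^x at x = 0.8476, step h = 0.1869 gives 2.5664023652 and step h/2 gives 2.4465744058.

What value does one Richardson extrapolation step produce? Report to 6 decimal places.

2.326746

The method has order 1: 2^1 = 2.
2 × 2.4465744058 = 4.8931488116; subtract 2.5664023652 → 2.3267464464
Extrapolated: 2.3267464464 / 1 = 2.3267464464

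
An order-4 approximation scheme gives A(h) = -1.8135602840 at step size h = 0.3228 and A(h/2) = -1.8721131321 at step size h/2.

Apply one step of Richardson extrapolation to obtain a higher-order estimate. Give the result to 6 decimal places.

-1.876017

r = 4, so 2^r = 16.
16·(-1.8721131321) − (-1.8135602840) = -28.1402498296
(-28.1402498296) ÷ 15 = -1.8760166553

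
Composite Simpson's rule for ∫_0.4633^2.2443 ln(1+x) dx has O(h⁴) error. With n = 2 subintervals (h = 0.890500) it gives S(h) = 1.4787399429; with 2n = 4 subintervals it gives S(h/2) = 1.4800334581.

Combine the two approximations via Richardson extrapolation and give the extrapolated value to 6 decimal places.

Error is O(h^4); halving h shrinks it by 2^4 = 16.
A(h/2) − A(h) = 1.4800334581 − 1.4787399429 = 0.0012935152
Divide by 2^4 − 1 = 15: 0.0012935152/15 = 0.0000862343
R = 1.4800334581 + 0.0000862343 = 1.4801196924
Shift from A(h/2): +0.0000862343.

1.480120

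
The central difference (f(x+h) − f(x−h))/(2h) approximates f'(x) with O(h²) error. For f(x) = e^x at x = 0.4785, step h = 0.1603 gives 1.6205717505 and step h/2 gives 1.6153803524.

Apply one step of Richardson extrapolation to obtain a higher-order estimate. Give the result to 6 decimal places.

r = 2, so 2^r = 4.
A(h/2) − A(h) = 1.6153803524 − 1.6205717505 = -0.0051913981
Correction (A(h/2) − A(h))/(4 − 1) = (-0.0051913981)/3 = -0.0017304660
R = 1.6153803524 − 0.0017304660 = 1.6136498864

1.613650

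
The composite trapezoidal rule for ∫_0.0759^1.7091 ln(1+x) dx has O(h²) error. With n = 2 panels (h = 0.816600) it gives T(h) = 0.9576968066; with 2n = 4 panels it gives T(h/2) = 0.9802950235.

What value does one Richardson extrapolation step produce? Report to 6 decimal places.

With r = 2 the leading error scales as h^2, so the weight is 2^2 = 4.
Difference of the inputs: 0.9802950235 − 0.9576968066 = 0.0225982169
Divide by 2^2 − 1 = 3: 0.0225982169/3 = 0.0075327390
R = 0.9802950235 + 0.0075327390 = 0.9878277625

0.987828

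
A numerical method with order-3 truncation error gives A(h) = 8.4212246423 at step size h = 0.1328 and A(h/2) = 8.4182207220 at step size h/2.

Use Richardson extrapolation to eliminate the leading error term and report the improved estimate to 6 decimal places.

Error is O(h^3); halving h shrinks it by 2^3 = 8.
8·8.4182207220 − 8.4212246423 = 58.9245411337
58.9245411337 ÷ 7 = 8.4177915905

8.417792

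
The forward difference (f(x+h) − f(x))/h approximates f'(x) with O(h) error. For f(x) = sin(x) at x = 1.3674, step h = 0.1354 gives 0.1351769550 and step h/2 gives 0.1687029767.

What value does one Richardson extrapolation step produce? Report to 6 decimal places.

0.202229

r = 1: numerator weight 2, denominator 1.
2*0.1687029767 − 0.1351769550 = 0.2022289984
0.2022289984 ÷ 1 = 0.2022289984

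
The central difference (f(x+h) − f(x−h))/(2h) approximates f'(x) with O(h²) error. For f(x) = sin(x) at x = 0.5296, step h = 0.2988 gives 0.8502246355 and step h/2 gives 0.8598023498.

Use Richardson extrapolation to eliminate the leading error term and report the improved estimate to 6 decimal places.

r = 2, so 2^r = 4.
A(h/2) − A(h) = 0.8598023498 − 0.8502246355 = 0.0095777143
Divide by 2^2 − 1 = 3: 0.0095777143/3 = 0.0031925714
R = 0.8598023498 + 0.0031925714 = 0.8629949212
Correction |R − A(h/2)| = 3.193e-03; gap |A(h/2) − A(h)| = 9.578e-03.

0.862995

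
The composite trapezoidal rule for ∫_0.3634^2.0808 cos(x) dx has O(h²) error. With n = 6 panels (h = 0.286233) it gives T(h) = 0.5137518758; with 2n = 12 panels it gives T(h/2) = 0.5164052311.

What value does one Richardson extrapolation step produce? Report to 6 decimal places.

0.517290

Order 2 gives 2^r = 4 and 2^r − 1 = 3.
4×0.5164052311 = 2.0656209244; 2.0656209244 − 0.5137518758 = 1.5518690486
R = 1.5518690486/3 = 0.5172896829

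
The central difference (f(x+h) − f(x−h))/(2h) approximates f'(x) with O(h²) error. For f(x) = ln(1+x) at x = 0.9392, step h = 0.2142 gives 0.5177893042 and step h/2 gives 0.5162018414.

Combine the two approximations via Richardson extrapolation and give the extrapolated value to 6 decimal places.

0.515673

Order 2 gives 2^r = 4 and 2^r − 1 = 3.
A(h/2) − A(h) = 0.5162018414 − 0.5177893042 = -0.0015874628
Correction (A(h/2) − A(h))/(4 − 1) = (-0.0015874628)/3 = -0.0005291543
R = 0.5162018414 − 0.0005291543 = 0.5156726871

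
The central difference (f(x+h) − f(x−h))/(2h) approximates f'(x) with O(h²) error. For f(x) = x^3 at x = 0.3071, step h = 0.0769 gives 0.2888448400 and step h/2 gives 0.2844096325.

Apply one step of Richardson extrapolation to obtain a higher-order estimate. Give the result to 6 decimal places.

0.282931

Error is O(h^2); halving h shrinks it by 2^2 = 4.
Difference of the inputs: 0.2844096325 − 0.2888448400 = -0.0044352075
Correction (A(h/2) − A(h))/(4 − 1) = (-0.0044352075)/3 = -0.0014784025
R = 0.2844096325 − 0.0014784025 = 0.2829312300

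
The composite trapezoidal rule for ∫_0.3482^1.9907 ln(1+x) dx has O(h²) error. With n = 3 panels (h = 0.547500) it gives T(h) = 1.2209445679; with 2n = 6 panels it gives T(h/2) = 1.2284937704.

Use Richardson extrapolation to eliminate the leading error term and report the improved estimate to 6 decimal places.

Order 2 gives 2^r = 4 and 2^r − 1 = 3.
A(h/2) − A(h) = 1.2284937704 − 1.2209445679 = 0.0075492025
Correction (A(h/2) − A(h))/(4 − 1) = 0.0075492025/3 = 0.0025164008
R = 1.2284937704 + 0.0025164008 = 1.2310101712

1.231010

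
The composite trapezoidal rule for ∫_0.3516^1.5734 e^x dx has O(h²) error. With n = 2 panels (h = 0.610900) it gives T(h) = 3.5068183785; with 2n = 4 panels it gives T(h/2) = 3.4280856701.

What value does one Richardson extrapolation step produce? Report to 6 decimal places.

3.401841

Leading term ∝ h^2; use weight 4 = 2^2.
Weighted: 13.7123426804 − 3.5068183785 = 10.2055243019
R = 10.2055243019/3 = 3.4018414340
Shift from A(h/2): −0.0262442361.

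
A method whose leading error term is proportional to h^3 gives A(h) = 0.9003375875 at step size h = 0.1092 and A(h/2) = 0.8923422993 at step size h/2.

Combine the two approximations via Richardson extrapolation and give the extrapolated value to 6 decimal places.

Leading term ∝ h^3; use weight 8 = 2^3.
8·0.8923422993 = 7.1387383944; subtract 0.9003375875 → 6.2384008069
Divide by 2^3 − 1 = 7.
R = 6.2384008069/7 = 0.8912001153
Shift from A(h/2): −0.0011421840.

0.891200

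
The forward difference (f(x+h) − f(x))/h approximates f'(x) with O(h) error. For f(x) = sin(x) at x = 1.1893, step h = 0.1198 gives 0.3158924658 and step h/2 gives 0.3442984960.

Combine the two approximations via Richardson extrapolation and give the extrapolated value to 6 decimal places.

0.372705

Error is O(h^1); halving h shrinks it by 2^1 = 2.
Numerator 2 × A(h/2) − A(h) = 2 × 0.3442984960 − 0.3158924658 = 0.3727045262
Divide by 2^1 − 1 = 1.
Result: 0.3727045262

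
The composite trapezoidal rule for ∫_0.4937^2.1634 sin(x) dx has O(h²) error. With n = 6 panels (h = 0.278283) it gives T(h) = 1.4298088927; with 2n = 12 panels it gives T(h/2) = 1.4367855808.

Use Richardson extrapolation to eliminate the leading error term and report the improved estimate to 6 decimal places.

The method has order 2: 2^2 = 4.
Top: 4(1.4367855808) − (1.4298088927) = 4.3173334305
Divide by 2^2 − 1 = 3.
Extrapolated: 4.3173334305 / 3 = 1.4391111435
Correction |R − A(h/2)| = 2.326e-03; gap |A(h/2) − A(h)| = 6.977e-03.

1.439111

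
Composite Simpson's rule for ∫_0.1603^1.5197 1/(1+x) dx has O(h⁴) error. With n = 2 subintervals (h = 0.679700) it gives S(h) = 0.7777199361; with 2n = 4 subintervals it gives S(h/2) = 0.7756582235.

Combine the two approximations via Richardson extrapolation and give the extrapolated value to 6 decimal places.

0.775521

r = 4: numerator weight 16, denominator 15.
16 × 0.7756582235 = 12.4105315760; 12.4105315760 − 0.7777199361 = 11.6328116399
Extrapolated: 11.6328116399 / 15 = 0.7755207760
Correction |R − A(h/2)| = 1.374e-04; gap |A(h/2) − A(h)| = 2.062e-03.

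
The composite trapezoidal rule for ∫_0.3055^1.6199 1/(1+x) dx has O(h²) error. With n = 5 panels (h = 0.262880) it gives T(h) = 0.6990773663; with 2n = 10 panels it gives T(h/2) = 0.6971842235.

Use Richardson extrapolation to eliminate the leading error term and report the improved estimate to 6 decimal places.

0.696553

Error is O(h^2); halving h shrinks it by 2^2 = 4.
4 × 0.6971842235 = 2.7887368940; subtract 0.6990773663 → 2.0896595277
Denominator 4 − 1 = 3.
R = 2.0896595277/3 = 0.6965531759
Gap between inputs: 1.893e-03; correction applied: −0.0006310476.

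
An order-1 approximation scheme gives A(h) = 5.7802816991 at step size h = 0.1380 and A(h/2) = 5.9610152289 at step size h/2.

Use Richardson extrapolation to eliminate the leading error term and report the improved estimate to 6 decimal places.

6.141749

Order 1 gives 2^r = 2 and 2^r − 1 = 1.
A(h/2) − A(h) = 5.9610152289 − 5.7802816991 = 0.1807335298
Divide by 2^1 − 1 = 1: 0.1807335298/1 = 0.1807335298
R = A(h/2) + (A(h/2) − A(h))/1 = 5.9610152289 + 0.1807335298 = 6.1417487587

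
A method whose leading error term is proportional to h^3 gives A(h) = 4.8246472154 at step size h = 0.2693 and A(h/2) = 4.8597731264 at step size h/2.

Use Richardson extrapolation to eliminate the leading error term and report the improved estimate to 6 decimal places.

4.864791

r = 3, so 2^r = 8.
Numerator 8×A(h/2) − A(h) = 8×4.8597731264 − 4.8246472154 = 34.0535377958
Denominator 8 − 1 = 7.
(8×4.8597731264 − 4.8246472154)/(8 − 1) = 4.8647911137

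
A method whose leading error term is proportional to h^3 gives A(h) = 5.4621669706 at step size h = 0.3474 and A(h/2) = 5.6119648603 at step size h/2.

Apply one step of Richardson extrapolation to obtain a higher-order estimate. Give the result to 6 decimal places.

5.633365

Order 3 gives 2^r = 8 and 2^r − 1 = 7.
Top: 8(5.6119648603) − (5.4621669706) = 39.4335519118
39.4335519118 ÷ 7 = 5.6333645588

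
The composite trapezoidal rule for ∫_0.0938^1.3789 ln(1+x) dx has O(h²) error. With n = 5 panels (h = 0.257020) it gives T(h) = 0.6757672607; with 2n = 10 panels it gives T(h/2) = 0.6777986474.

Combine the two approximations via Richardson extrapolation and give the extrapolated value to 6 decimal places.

Method order is 2; weight 2^2 = 4.
4×0.6777986474 = 2.7111945896; 2.7111945896 − 0.6757672607 = 2.0354273289
Extrapolated: 2.0354273289 / 3 = 0.6784757763
Shift from A(h/2): +0.0006771289.

0.678476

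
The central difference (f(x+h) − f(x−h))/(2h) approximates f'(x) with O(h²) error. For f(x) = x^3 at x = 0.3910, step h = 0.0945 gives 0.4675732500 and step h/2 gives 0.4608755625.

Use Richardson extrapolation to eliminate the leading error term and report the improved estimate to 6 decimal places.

0.458643

r = 2, so 2^r = 4.
4·0.4608755625 = 1.8435022500; 1.8435022500 − 0.4675732500 = 1.3759290000
(4·0.4608755625 − 0.4675732500)/(4 − 1) = 0.4586430000
Shift from A(h/2): −0.0022325625.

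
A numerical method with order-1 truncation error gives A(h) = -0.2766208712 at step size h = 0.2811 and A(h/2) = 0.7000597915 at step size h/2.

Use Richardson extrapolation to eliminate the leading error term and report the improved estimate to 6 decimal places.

Error is O(h^1); halving h shrinks it by 2^1 = 2.
2·0.7000597915 = 1.4001195830; subtract (-0.2766208712) → 1.6767404542
Divide by 2^1 − 1 = 1.
(2·0.7000597915 − (-0.2766208712))/(2 − 1) = 1.6767404542

1.676740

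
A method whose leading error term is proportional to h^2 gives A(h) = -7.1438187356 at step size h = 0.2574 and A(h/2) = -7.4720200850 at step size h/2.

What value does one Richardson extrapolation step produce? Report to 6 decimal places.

-7.581421

r = 2: numerator weight 4, denominator 3.
4×(-7.4720200850) − (-7.1438187356) = -22.7442616044
R = (-22.7442616044)/3 = -7.5814205348
Correction |R − A(h/2)| = 1.094e-01; gap |A(h/2) − A(h)| = 3.282e-01.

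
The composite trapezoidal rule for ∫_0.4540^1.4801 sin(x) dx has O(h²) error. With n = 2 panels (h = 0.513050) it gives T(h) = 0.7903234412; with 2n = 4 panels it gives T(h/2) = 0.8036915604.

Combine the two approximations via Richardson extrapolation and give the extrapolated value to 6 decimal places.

Method order is 2; weight 2^2 = 4.
Weighted: 3.2147662416 − 0.7903234412 = 2.4244428004
Denominator 4 − 1 = 3.
R = 2.4244428004/3 = 0.8081476001

0.808148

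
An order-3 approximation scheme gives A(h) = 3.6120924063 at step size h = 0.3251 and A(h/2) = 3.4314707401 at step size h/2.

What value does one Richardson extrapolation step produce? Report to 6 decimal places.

Order 3 gives 2^r = 8 and 2^r − 1 = 7.
8*3.4314707401 = 27.4517659208; subtract 3.6120924063 → 23.8396735145
Extrapolated: 23.8396735145 / 7 = 3.4056676449

3.405668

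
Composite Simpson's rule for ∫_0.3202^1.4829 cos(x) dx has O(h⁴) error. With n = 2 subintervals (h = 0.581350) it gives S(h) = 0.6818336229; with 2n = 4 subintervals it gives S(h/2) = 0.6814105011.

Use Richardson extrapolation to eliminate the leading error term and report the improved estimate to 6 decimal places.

The method has order 4: 2^4 = 16.
16×0.6814105011 = 10.9025680176; subtract 0.6818336229 → 10.2207343947
Denominator 16 − 1 = 15.
(16×0.6814105011 − 0.6818336229)/(16 − 1) = 0.6813822930

0.681382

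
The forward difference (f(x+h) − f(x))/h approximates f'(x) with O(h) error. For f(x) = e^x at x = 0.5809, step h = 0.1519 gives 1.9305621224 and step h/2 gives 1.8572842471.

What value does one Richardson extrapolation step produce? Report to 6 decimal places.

Leading term ∝ h^1; use weight 2 = 2^1.
Top: 2(1.8572842471) − (1.9305621224) = 1.7840063718
Denominator 2 − 1 = 1.
(2*1.8572842471 − 1.9305621224)/(2 − 1) = 1.7840063718

1.784006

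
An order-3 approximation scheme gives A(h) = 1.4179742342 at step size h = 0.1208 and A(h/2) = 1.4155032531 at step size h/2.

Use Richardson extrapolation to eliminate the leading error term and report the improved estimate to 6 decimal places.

1.415150

With r = 3 the leading error scales as h^3, so the weight is 2^3 = 8.
Numerator 8·A(h/2) − A(h) = 8·1.4155032531 − 1.4179742342 = 9.9060517906
Denominator 8 − 1 = 7.
Extrapolated: 9.9060517906 / 7 = 1.4151502558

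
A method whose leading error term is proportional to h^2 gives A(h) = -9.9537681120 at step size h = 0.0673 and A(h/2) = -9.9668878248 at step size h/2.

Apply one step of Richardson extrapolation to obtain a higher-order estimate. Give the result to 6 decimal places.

-9.971261

With r = 2 the leading error scales as h^2, so the weight is 2^2 = 4.
Numerator 4*A(h/2) − A(h) = 4*(-9.9668878248) − (-9.9537681120) = -29.9137831872
Divide by 2^2 − 1 = 3.
Extrapolated: (-29.9137831872) / 3 = -9.9712610624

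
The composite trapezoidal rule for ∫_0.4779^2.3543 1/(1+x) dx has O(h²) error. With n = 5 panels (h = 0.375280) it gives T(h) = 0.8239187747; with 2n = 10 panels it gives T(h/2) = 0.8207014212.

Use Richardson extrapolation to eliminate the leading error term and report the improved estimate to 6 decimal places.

Order 2 gives 2^r = 4 and 2^r − 1 = 3.
2^2 × A(h/2) = 3.2828056848; minus A(h) gives 2.4588869101.
R = 2.4588869101/3 = 0.8196289700
Shift from A(h/2): −0.0010724512.

0.819629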